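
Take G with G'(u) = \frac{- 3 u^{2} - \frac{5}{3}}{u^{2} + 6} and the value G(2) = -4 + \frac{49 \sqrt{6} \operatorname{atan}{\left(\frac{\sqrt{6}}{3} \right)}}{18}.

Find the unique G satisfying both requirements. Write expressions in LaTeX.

G(u) = - 3 u + \frac{49 \sqrt{6} \operatorname{atan}{\left(\frac{\sqrt{6} u}{6} \right)}}{18} + 2

Any candidate G(u) must reproduce the stated G'(u) exactly.
A general antiderivative is - 3 u + \frac{49 \sqrt{6} \operatorname{atan}{\left(\frac{\sqrt{6} u}{6} \right)}}{18} + C.
The condition gives C = -4 + \frac{49 \sqrt{6} \operatorname{atan}{\left(\frac{\sqrt{6}}{3} \right)}}{18} - (-6 + \frac{49 \sqrt{6} \operatorname{atan}{\left(\frac{\sqrt{6}}{3} \right)}}{18}) = 2.
So G(u) = - 3 u + \frac{49 \sqrt{6} \operatorname{atan}{\left(\frac{\sqrt{6} u}{6} \right)}}{18} + 2.
Check: d/du[- 3 u + \frac{49 \sqrt{6} \operatorname{atan}{\left(\frac{\sqrt{6} u}{6} \right)}}{18} + 2] = \frac{- 9 u^{2} - 5}{3 u^{2} + 18}, which equals G'(u).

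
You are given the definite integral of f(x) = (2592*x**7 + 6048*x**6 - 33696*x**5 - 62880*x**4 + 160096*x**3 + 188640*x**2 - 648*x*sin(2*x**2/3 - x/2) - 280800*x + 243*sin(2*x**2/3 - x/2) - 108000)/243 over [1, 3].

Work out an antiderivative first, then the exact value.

A candidate is checked by its d/dx: the result must match f(x).
F(x) = 4*x**8/3 + 32*x**7/9 - 208*x**6/9 - 4192*x**5/81 + 40024*x**4/243 + 20960*x**3/81 - 5200*x**2/9 - 4000*x/9 + 2*cos(2*x**2/3 - x/2) is an antiderivative of f.
Check: d/dx[4*x**8/3 + 32*x**7/9 - 208*x**6/9 - 4192*x**5/81 + 40024*x**4/243 + 20960*x**3/81 - 5200*x**2/9 - 4000*x/9 + 2*cos(2*x**2/3 - x/2)] = 32*x**7/3 + 224*x**6/9 - 416*x**5/3 - 20960*x**4/81 + 160096*x**3/243 + 20960*x**2/27 - 8*x*sin(2*x**2/3 - x/2)/3 - 10400*x/9 + sin(2*x**2/3 - x/2) - 4000/9, which equals f(x).
F(3) = 2*cos(9/2) + 2684/3; F(1) = -162500/243 + 2*cos(1/6).
Integral = F(3) - F(1) = -2*cos(1/6) + 2*cos(9/2) + 379904/243.

Antiderivative: F(x) = 4*x**8/3 + 32*x**7/9 - 208*x**6/9 - 4192*x**5/81 + 40024*x**4/243 + 20960*x**3/81 - 5200*x**2/9 - 4000*x/9 + 2*cos(2*x**2/3 - x/2); value = -2*cos(1/6) + 2*cos(9/2) + 379904/243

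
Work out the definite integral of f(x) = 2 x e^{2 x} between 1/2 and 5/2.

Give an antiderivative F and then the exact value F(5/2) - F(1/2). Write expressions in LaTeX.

Antiderivative: F(x) = x e^{2 x} - \frac{e^{2 x}}{2}; value = 2 e^{5}

Recognize the product-rule pattern: f = u'v + uv' with u = x - \frac{1}{2}, v = e^{2 x}, so integration by parts undoes it.
F(x) = x e^{2 x} - \frac{e^{2 x}}{2} is an antiderivative of f.
Check: d/dx[x e^{2 x} - \frac{e^{2 x}}{2}] = 2 x e^{2 x} = f(x).
F(5/2) = 2 e^{5}; F(1/2) = 0.
Integral = F(5/2) - F(1/2) = 2 e^{5}.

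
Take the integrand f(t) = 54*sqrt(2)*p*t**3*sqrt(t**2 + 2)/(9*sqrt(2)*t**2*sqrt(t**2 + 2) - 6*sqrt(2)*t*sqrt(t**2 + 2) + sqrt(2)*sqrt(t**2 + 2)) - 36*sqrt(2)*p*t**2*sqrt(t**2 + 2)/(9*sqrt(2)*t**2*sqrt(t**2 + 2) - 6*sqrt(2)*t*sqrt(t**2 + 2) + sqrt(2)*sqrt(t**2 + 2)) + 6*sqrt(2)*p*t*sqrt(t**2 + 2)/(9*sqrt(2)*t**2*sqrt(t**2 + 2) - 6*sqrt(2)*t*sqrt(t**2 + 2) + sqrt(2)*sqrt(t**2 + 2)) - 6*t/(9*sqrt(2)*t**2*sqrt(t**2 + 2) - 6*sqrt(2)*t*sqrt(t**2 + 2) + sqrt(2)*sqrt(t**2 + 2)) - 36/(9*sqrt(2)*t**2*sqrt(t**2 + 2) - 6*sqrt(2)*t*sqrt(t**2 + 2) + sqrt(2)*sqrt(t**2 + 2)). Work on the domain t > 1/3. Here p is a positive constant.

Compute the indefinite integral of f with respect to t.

The integrand splits into summands that can be handled one at a time.
Check: d/dt[(9*sqrt(2)*p*t**3 - 3*sqrt(2)*p*t**2 + 6*sqrt(t**2 + 2))/(3*sqrt(2)*t - sqrt(2))] = (54*p*t**3*sqrt(t**2 + 2) - 36*p*t**2*sqrt(t**2 + 2) + 6*p*t*sqrt(t**2 + 2) - 3*sqrt(2)*t - 18*sqrt(2))/(9*t**2*sqrt(t**2 + 2) - 6*t*sqrt(t**2 + 2) + sqrt(t**2 + 2)), which equals f(t).

F(t) = (9*sqrt(2)*p*t**3 - 3*sqrt(2)*p*t**2 + 6*sqrt(t**2 + 2))/(3*sqrt(2)*t - sqrt(2)) + C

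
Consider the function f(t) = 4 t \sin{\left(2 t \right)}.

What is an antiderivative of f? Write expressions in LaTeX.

A first test for any F(t): its t-derivative must equal f(t) identically.
Check: d/dt[- 2 t \cos{\left(2 t \right)} + \sin{\left(2 t \right)}] = 4 t \sin{\left(2 t \right)} = f(t).

An antiderivative is F(t) = - 2 t \cos{\left(2 t \right)} + \sin{\left(2 t \right)}.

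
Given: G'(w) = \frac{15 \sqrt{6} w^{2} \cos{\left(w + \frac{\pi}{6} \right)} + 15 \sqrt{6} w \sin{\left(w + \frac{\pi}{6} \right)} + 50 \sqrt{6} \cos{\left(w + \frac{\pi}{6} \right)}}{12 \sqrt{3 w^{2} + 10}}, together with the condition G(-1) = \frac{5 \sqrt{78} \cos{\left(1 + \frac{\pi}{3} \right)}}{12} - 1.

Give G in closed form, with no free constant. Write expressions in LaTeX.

Recognize the product-rule pattern: G'(w) = u'v + uv' with u = \frac{5 \sqrt{\frac{w^{2}}{2} + \frac{5}{3}}}{2}, v = \sin{\left(w + \frac{\pi}{6} \right)}, so integration by parts undoes it.
A general antiderivative is \frac{5 \sqrt{\frac{w^{2}}{2} + \frac{5}{3}} \sin{\left(w + \frac{\pi}{6} \right)}}{2} + C.
The condition gives C = \frac{5 \sqrt{78} \cos{\left(1 + \frac{\pi}{3} \right)}}{12} - 1 - (\frac{5 \sqrt{78} \cos{\left(1 + \frac{\pi}{3} \right)}}{12}) = -1.
So G(w) = \frac{5 \sqrt{\frac{w^{2}}{2} + \frac{5}{3}} \sin{\left(w + \frac{\pi}{6} \right)}}{2} - 1.
Check: d/dw[\frac{5 \sqrt{\frac{w^{2}}{2} + \frac{5}{3}} \sin{\left(w + \frac{\pi}{6} \right)}}{2} - 1] = \frac{15 \sqrt{6} w^{2} \cos{\left(w + \frac{\pi}{6} \right)} + 15 \sqrt{6} w \sin{\left(w + \frac{\pi}{6} \right)} + 50 \sqrt{6} \cos{\left(w + \frac{\pi}{6} \right)}}{12 \sqrt{3 w^{2} + 10}} = G'(w).

G(w) = \frac{5 \sqrt{\frac{w^{2}}{2} + \frac{5}{3}} \sin{\left(w + \frac{\pi}{6} \right)}}{2} - 1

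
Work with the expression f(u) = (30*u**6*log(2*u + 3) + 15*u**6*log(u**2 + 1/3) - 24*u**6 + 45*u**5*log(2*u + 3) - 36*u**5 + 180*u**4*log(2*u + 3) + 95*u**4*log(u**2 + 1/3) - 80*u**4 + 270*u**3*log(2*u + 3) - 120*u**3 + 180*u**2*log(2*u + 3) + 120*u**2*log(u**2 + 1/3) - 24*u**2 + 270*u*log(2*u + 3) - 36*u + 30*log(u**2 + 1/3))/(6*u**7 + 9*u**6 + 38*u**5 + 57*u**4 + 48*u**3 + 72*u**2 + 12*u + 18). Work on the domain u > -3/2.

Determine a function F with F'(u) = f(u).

An antiderivative is F(u) = 5*log(2*u + 3)*log(u**2 + 1/3)/2 - log(u**4/3 + 2*u**2 + 2).

Whatever form F(u) takes, F'(u) = f(u) is non-negotiable.
Check: d/du[5*log(2*u + 3)*log(u**2 + 1/3)/2 - log(u**4/3 + 2*u**2 + 2)] = (30*u**6*log(2*u + 3) + 15*u**6*log(u**2 + 1/3) - 24*u**6 + 45*u**5*log(2*u + 3) - 36*u**5 + 180*u**4*log(2*u + 3) + 95*u**4*log(u**2 + 1/3) - 80*u**4 + 270*u**3*log(2*u + 3) - 120*u**3 + 180*u**2*log(2*u + 3) + 120*u**2*log(u**2 + 1/3) - 24*u**2 + 270*u*log(2*u + 3) - 36*u + 30*log(u**2 + 1/3))/(6*u**7 + 9*u**6 + 38*u**5 + 57*u**4 + 48*u**3 + 72*u**2 + 12*u + 18) = f(u).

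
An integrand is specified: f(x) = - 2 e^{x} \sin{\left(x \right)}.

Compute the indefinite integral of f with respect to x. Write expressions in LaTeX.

F(x) = \left(- \sin{\left(x \right)} + \cos{\left(x \right)}\right) e^{x} + C

Recover f(x) by differentiating a candidate F(x); any mismatch rules it out.
Check: d/dx[\left(- \sin{\left(x \right)} + \cos{\left(x \right)}\right) e^{x}] = - 2 e^{x} \sin{\left(x \right)} = f(x).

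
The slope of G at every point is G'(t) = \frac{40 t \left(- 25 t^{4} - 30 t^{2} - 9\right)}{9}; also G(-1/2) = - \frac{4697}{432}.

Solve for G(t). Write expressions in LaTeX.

The substitution u = - \frac{5 t^{2}}{3} - 1 works: G'(t) is exactly (dG/du)*(du/dt) for that inner function.
A general antiderivative is 4 \left(- \frac{5 t^{2}}{3} - 1\right)^{3} + C.
The condition gives C = - \frac{4697}{432} - (- \frac{4913}{432}) = \frac{1}{2}.
So G(t) = \frac{8 \left(- 5 t^{2} - 3\right)^{3} + 27}{54}.
Check: d/dt[\frac{8 \left(- 5 t^{2} - 3\right)^{3} + 27}{54}] = - \frac{1000 t^{5}}{9} - \frac{400 t^{3}}{3} - 40 t, which equals G'(t).

G(t) = \frac{8 \left(- 5 t^{2} - 3\right)^{3} + 27}{54}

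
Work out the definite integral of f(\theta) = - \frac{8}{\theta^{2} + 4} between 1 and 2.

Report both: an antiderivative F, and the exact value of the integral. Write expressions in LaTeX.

Antiderivative: F(\theta) = - 4 \operatorname{atan}{\left(\frac{\theta}{2} \right)}; value = - \pi + 4 \operatorname{atan}{\left(\frac{1}{2} \right)}

An antiderivative F(\theta) passes only if d/d\theta[F] lands on f(\theta) exactly.
F(\theta) = - 4 \operatorname{atan}{\left(\frac{\theta}{2} \right)} is an antiderivative of f.
Check: d/d\theta[- 4 \operatorname{atan}{\left(\frac{\theta}{2} \right)}] = - \frac{8}{\theta^{2} + 4} = f(\theta).
F(2) = - \pi; F(1) = - 4 \operatorname{atan}{\left(\frac{1}{2} \right)}.
Integral = F(2) - F(1) = - \pi + 4 \operatorname{atan}{\left(\frac{1}{2} \right)}.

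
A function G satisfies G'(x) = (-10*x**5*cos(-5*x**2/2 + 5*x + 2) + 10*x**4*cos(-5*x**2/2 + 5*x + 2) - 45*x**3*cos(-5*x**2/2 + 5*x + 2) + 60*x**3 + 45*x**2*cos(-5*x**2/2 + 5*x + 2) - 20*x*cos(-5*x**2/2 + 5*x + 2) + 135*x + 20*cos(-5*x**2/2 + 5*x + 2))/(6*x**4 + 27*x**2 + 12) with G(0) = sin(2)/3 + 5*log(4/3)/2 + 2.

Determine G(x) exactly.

Whatever form G(x) takes, its d/dx must return the stated G'(x).
A general antiderivative is 5*log(2*x**4/3 + 3*x**2 + 4/3)/2 + sin(-5*x**2/2 + 5*x + 2)/3 + C.
The condition gives C = sin(2)/3 + 5*log(4/3)/2 + 2 - (sin(2)/3 + 5*log(4/3)/2) = 2.
So G(x) = 5*log(2*x**4/3 + 3*x**2 + 4/3)/2 + sin(-5*x**2/2 + 5*x + 2)/3 + 2.
Check: d/dx[5*log(2*x**4/3 + 3*x**2 + 4/3)/2 + sin(-5*x**2/2 + 5*x + 2)/3 + 2] = (-10*x**5*cos(-5*x**2/2 + 5*x + 2) + 10*x**4*cos(-5*x**2/2 + 5*x + 2) - 45*x**3*cos(-5*x**2/2 + 5*x + 2) + 60*x**3 + 45*x**2*cos(-5*x**2/2 + 5*x + 2) - 20*x*cos(-5*x**2/2 + 5*x + 2) + 135*x + 20*cos(-5*x**2/2 + 5*x + 2))/(6*x**4 + 27*x**2 + 12) = G'(x).

G(x) = 5*log(2*x**4/3 + 3*x**2 + 4/3)/2 + sin(-5*x**2/2 + 5*x + 2)/3 + 2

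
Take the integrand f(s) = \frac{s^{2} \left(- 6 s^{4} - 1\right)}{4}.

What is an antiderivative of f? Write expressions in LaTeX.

An antiderivative is F(s) = - \frac{s^{3} \left(18 s^{4} + 7\right)}{84}.

A first test for any F(s): its s-derivative must equal f(s) identically.
Check: d/ds[- \frac{s^{3} \left(18 s^{4} + 7\right)}{84}] = - \frac{3 s^{6}}{2} - \frac{s^{2}}{4}, which equals f(s).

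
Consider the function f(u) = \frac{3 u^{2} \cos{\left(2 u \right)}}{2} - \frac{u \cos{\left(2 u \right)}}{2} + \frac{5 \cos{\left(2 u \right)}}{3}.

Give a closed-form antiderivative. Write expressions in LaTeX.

The integrand splits into summands that can be handled one at a time.
Check: d/du[\frac{3 u^{2} \sin{\left(2 u \right)}}{4} - \frac{u \sin{\left(2 u \right)}}{4} + \frac{3 u \cos{\left(2 u \right)}}{4} + \frac{11 \sin{\left(2 u \right)}}{24} - \frac{\cos{\left(2 u \right)}}{8}] = \frac{3 u^{2} \cos{\left(2 u \right)}}{2} - \frac{u \cos{\left(2 u \right)}}{2} + \frac{5 \cos{\left(2 u \right)}}{3} = f(u).

An antiderivative is F(u) = \frac{3 u^{2} \sin{\left(2 u \right)}}{4} - \frac{u \sin{\left(2 u \right)}}{4} + \frac{3 u \cos{\left(2 u \right)}}{4} + \frac{11 \sin{\left(2 u \right)}}{24} - \frac{\cos{\left(2 u \right)}}{8}.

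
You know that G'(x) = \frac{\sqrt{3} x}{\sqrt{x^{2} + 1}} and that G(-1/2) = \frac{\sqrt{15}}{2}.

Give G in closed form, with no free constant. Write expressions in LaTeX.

G(x) = \sqrt{3} \sqrt{x^{2} + 1}

The substitution u = 3 x^{2} + 3 works: G'(x) is exactly (dG/du)*(du/dx) for that inner function.
A general antiderivative is \sqrt{3 x^{2} + 3} + C.
The condition gives C = \frac{\sqrt{15}}{2} - (\frac{\sqrt{15}}{2}) = 0.
So G(x) = \sqrt{3} \sqrt{x^{2} + 1}.
Check: d/dx[\sqrt{3} \sqrt{x^{2} + 1}] = \frac{\sqrt{3} x}{\sqrt{x^{2} + 1}} = G'(x).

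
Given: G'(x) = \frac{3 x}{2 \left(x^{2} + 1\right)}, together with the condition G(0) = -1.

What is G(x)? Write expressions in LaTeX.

G(x) = \frac{3 \log{\left(x^{2} + 1 \right)}}{4} - 1

The substitution u = x^{2} + 1 works: G'(x) is exactly (dG/du)*(du/dx) for that inner function.
A general antiderivative is \frac{3 \log{\left(x^{2} + 1 \right)}}{4} + C.
The condition gives C = -1 - (0) = -1.
So G(x) = \frac{3 \log{\left(x^{2} + 1 \right)}}{4} - 1.
Check: d/dx[\frac{3 \log{\left(x^{2} + 1 \right)}}{4} - 1] = \frac{3 x}{2 x^{2} + 2}, which equals G'(x).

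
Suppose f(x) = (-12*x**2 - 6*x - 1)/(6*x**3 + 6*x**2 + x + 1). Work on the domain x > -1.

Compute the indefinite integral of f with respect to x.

F(x) = -log(x/2 + 1/2) - log(3*x**2 + 1/2)/2 + C

Any candidate F(x) must reproduce f(x) exactly when differentiated.
Check: d/dx[-log(x/2 + 1/2) - log(3*x**2 + 1/2)/2] = (-12*x**2 - 6*x - 1)/(6*x**3 + 6*x**2 + x + 1) = f(x).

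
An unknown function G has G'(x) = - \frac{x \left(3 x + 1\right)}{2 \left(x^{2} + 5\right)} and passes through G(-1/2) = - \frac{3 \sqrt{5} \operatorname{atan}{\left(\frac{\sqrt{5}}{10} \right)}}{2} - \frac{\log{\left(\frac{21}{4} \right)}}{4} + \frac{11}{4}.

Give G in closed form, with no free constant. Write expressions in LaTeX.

G(x) = - \frac{3 x}{2} - \frac{\log{\left(x^{2} + 5 \right)}}{4} + \frac{3 \sqrt{5} \operatorname{atan}{\left(\frac{\sqrt{5} x}{5} \right)}}{2} + 2

Check a candidate G(x) by differentiating: d/dx[G] must match the given G'(x).
A general antiderivative is - \frac{3 x}{2} - \frac{\log{\left(x^{2} + 5 \right)}}{4} + \frac{3 \sqrt{5} \operatorname{atan}{\left(\frac{\sqrt{5} x}{5} \right)}}{2} + C.
The condition gives C = - \frac{3 \sqrt{5} \operatorname{atan}{\left(\frac{\sqrt{5}}{10} \right)}}{2} - \frac{\log{\left(\frac{21}{4} \right)}}{4} + \frac{11}{4} - (- \frac{3 \sqrt{5} \operatorname{atan}{\left(\frac{\sqrt{5}}{10} \right)}}{2} - \frac{\log{\left(\frac{21}{4} \right)}}{4} + \frac{3}{4}) = 2.
So G(x) = - \frac{3 x}{2} - \frac{\log{\left(x^{2} + 5 \right)}}{4} + \frac{3 \sqrt{5} \operatorname{atan}{\left(\frac{\sqrt{5} x}{5} \right)}}{2} + 2.
Check: d/dx[- \frac{3 x}{2} - \frac{\log{\left(x^{2} + 5 \right)}}{4} + \frac{3 \sqrt{5} \operatorname{atan}{\left(\frac{\sqrt{5} x}{5} \right)}}{2} + 2] = \frac{- 3 x^{2} - x}{2 x^{2} + 10}, which equals G'(x).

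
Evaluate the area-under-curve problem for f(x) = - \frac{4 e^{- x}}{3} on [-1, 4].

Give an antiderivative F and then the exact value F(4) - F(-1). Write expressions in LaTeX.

Antiderivative: F(x) = \frac{4 e^{- x}}{3}; value = - \frac{4 e}{3} + \frac{4}{3 e^{4}}

Check any antiderivative F(x) by computing F'(x) and comparing it with f(x).
F(x) = \frac{4 e^{- x}}{3} is an antiderivative of f.
Check: d/dx[\frac{4 e^{- x}}{3}] = - \frac{4 e^{- x}}{3} = f(x).
F(4) = \frac{4}{3 e^{4}}; F(-1) = \frac{4 e}{3}.
Integral = F(4) - F(-1) = - \frac{4 e}{3} + \frac{4}{3 e^{4}}.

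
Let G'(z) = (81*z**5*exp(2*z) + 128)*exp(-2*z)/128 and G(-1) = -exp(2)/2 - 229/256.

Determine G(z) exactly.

For G(z) to be correct, d/dz[G] must agree with the stated G'(z) identically.
A general antiderivative is 27*z**6/256 - exp(-2*z)/2 + C.
The condition gives C = -exp(2)/2 - 229/256 - (27/256 - exp(2)/2) = -1.
So G(z) = (27*z**6*exp(2*z) - 256*exp(2*z) - 128)*exp(-2*z)/256.
Check: d/dz[(27*z**6*exp(2*z) - 256*exp(2*z) - 128)*exp(-2*z)/256] = (81*z**5*exp(2*z) + 128)*exp(-2*z)/128 = G'(z).

G(z) = (27*z**6*exp(2*z) - 256*exp(2*z) - 128)*exp(-2*z)/256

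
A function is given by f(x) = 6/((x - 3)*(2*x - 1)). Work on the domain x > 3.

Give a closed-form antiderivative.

An antiderivative is F(x) = 6*log(x - 3)/5 - 6*log(x - 1/2)/5.

Factor the denominator ((x - 3)*(2*x - 1)) and decompose: f = -12/(5*(2*x - 1)) + 6/(5*(x - 3)); each piece integrates to a log, atan, or power term.
Check: d/dx[6*log(x - 3)/5 - 6*log(x - 1/2)/5] = 6/(2*x**2 - 7*x + 3), which equals f(x).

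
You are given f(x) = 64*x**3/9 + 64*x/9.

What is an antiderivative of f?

An antiderivative is F(x) = 16*(x**2 + 1)**2/9.

The substitution u = 4*x**2/3 + 4/3 works: f is exactly (dF/du)*(du/dx) for that inner function.
Check: d/dx[16*(x**2 + 1)**2/9] = 64*x**3/9 + 64*x/9 = f(x).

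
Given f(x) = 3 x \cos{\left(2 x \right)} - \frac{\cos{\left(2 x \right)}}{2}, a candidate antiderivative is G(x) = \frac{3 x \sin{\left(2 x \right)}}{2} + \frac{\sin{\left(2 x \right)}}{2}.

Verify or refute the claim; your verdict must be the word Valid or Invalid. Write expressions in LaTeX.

Invalid: d/dx[G] - f = \frac{3 \sin{\left(2 x \right)}}{2} + \frac{3 \cos{\left(2 x \right)}}{2}, which is not 0.

d/dx[G] = 3 x \cos{\left(2 x \right)} + \frac{3 \sin{\left(2 x \right)}}{2} + \cos{\left(2 x \right)}
d/dx[G] - f(x) = \frac{3 \sin{\left(2 x \right)}}{2} + \frac{3 \cos{\left(2 x \right)}}{2} != 0.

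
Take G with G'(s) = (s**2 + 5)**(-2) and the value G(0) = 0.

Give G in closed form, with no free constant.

Since d/ds undoes antidifferentiation here, G(s) must give back the stated G'(s).
A general antiderivative is s/(10*s**2 + 50) + sqrt(5)*atan(sqrt(5)*s/5)/50 + C.
The condition gives C = 0 - (0) = 0.
So G(s) = (5*s + sqrt(5)*(s**2 + 5)*atan(sqrt(5)*s/5))/(50*(s**2 + 5)).
Check: d/ds[(5*s + sqrt(5)*(s**2 + 5)*atan(sqrt(5)*s/5))/(50*(s**2 + 5))] = 1/(s**4 + 10*s**2 + 25), which equals G'(s).

G(s) = (5*s + sqrt(5)*(s**2 + 5)*atan(sqrt(5)*s/5))/(50*(s**2 + 5))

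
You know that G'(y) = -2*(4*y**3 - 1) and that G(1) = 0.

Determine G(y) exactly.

Since d/dy undoes antidifferentiation here, G(y) must give back the stated G'(y).
A general antiderivative is -2*y**4 + 2*y + C.
The condition gives C = 0 - (0) = 0.
So G(y) = 2*y*(1 - y**3).
Check: d/dy[2*y*(1 - y**3)] = 2 - 8*y**3, which equals G'(y).

G(y) = 2*y*(1 - y**3)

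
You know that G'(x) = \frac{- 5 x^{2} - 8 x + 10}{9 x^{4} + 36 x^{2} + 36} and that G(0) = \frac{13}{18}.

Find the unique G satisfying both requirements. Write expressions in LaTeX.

G(x) = \frac{5 x}{9 x^{2} + 18} + \frac{1}{2} + \frac{4}{9 x^{2} + 18}

Recognize the product-rule pattern: G'(x) = u'v + uv' with u = \frac{1}{3 x^{2} + 6}, v = \frac{5 x}{3} + \frac{4}{3}, so integration by parts undoes it.
A general antiderivative is \frac{\frac{5 x}{3} + \frac{4}{3}}{3 x^{2} + 6} + C.
The condition gives C = \frac{13}{18} - (\frac{2}{9}) = \frac{1}{2}.
So G(x) = \frac{5 x}{9 x^{2} + 18} + \frac{1}{2} + \frac{4}{9 x^{2} + 18}.
Check: d/dx[\frac{5 x}{9 x^{2} + 18} + \frac{1}{2} + \frac{4}{9 x^{2} + 18}] = \frac{- 5 x^{2} - 8 x + 10}{9 x^{4} + 36 x^{2} + 36} = G'(x).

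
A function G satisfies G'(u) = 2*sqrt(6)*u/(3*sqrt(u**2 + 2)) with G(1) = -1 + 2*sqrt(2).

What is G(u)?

The substitution w = 3*u**2/2 + 3 works: G'(u) is exactly (dG/dw)*(dw/du) for that inner function.
A general antiderivative is 4*sqrt(3*u**2/2 + 3)/3 + C.
The condition gives C = -1 + 2*sqrt(2) - (2*sqrt(2)) = -1.
So G(u) = 4*sqrt(3*u**2/2 + 3)/3 - 1.
Check: d/du[4*sqrt(3*u**2/2 + 3)/3 - 1] = 2*sqrt(6)*u/(3*sqrt(u**2 + 2)) = G'(u).

G(u) = 4*sqrt(3*u**2/2 + 3)/3 - 1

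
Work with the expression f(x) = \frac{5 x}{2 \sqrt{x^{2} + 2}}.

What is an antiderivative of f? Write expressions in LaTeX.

f matches the chain-rule pattern g'(h)*h' with inner function h(x) = x^{2} + 2; substituting u = h(x) collapses the integral.
Check: d/dx[\frac{5 \sqrt{x^{2} + 2}}{2}] = \frac{5 x}{2 \sqrt{x^{2} + 2}} = f(x).

An antiderivative is F(x) = \frac{5 \sqrt{x^{2} + 2}}{2}.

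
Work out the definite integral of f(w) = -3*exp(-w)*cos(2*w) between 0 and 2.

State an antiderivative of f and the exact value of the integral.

Antiderivative: F(w) = 3*(-2*sin(2*w) + cos(2*w))*exp(-w)/5; value = -3/5 + 3*exp(-2)*cos(4)/5 - 6*exp(-2)*sin(4)/5

Since d/dw undoes antidifferentiation here, F'(w) = f(w) is required of F(w).
F(w) = 3*(-2*sin(2*w) + cos(2*w))*exp(-w)/5 is an antiderivative of f.
Check: d/dw[3*(-2*sin(2*w) + cos(2*w))*exp(-w)/5] = -3*exp(-w)*cos(2*w) = f(w).
F(2) = 3*exp(-2)*cos(4)/5 - 6*exp(-2)*sin(4)/5; F(0) = 3/5.
Integral = F(2) - F(0) = -3/5 + 3*exp(-2)*cos(4)/5 - 6*exp(-2)*sin(4)/5.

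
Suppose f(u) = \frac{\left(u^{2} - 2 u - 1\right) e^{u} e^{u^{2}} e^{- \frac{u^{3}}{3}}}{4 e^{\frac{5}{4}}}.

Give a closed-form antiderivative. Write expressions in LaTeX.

The substitution w = - \frac{u^{3}}{3} + u^{2} + u - \frac{5}{4} works: f is exactly (dF/dw)*(dw/du) for that inner function.
Check: d/du[- \frac{e^{u} e^{u^{2}} e^{- \frac{u^{3}}{3}}}{4 e^{\frac{5}{4}}}] = \frac{\left(u^{2} e^{u} e^{u^{2}} - 2 u e^{u} e^{u^{2}} - e^{u} e^{u^{2}}\right) e^{- \frac{u^{3}}{3}}}{4 e^{\frac{5}{4}}}, which equals f(u).

An antiderivative is F(u) = - \frac{e^{u} e^{u^{2}} e^{- \frac{u^{3}}{3}}}{4 e^{\frac{5}{4}}}.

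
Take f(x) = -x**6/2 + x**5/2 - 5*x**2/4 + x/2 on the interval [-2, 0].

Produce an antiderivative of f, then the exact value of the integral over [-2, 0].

Antiderivative: F(x) = -x**7/14 + x**6/12 - 5*x**3/12 + x**2/4; value = -395/21

Integrate term by term and add the pieces.
F(x) = -x**7/14 + x**6/12 - 5*x**3/12 + x**2/4 is an antiderivative of f.
Check: d/dx[-x**7/14 + x**6/12 - 5*x**3/12 + x**2/4] = -x**6/2 + x**5/2 - 5*x**2/4 + x/2 = f(x).
F(0) = 0; F(-2) = 395/21.
Integral = F(0) - F(-2) = -395/21.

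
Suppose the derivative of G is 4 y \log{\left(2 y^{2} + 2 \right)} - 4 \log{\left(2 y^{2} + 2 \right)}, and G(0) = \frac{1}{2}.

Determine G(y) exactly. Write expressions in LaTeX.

The integrand splits into summands that can be handled one at a time.
A general antiderivative is - 2 y^{2} + 8 y + \left(2 y^{2} - 4 y\right) \log{\left(2 y^{2} + 2 \right)} + 2 \log{\left(y^{2} + 1 \right)} - 8 \operatorname{atan}{\left(y \right)} + C.
The condition gives C = \frac{1}{2} - (0) = \frac{1}{2}.
So G(y) = 2 y^{2} \log{\left(y^{2} + 1 \right)} - 2 y^{2} + 2 y^{2} \log{\left(2 \right)} - 4 y \log{\left(y^{2} + 1 \right)} - 4 y \log{\left(2 \right)} + 8 y + 2 \log{\left(y^{2} + 1 \right)} - 8 \operatorname{atan}{\left(y \right)} + \frac{1}{2}.
Check: d/dy[2 y^{2} \log{\left(y^{2} + 1 \right)} - 2 y^{2} + 2 y^{2} \log{\left(2 \right)} - 4 y \log{\left(y^{2} + 1 \right)} - 4 y \log{\left(2 \right)} + 8 y + 2 \log{\left(y^{2} + 1 \right)} - 8 \operatorname{atan}{\left(y \right)} + \frac{1}{2}] = 4 y \log{\left(y^{2} + 1 \right)} + 4 y \log{\left(2 \right)} - 4 \log{\left(y^{2} + 1 \right)} - 4 \log{\left(2 \right)}, which equals G'(y).

G(y) = 2 y^{2} \log{\left(y^{2} + 1 \right)} - 2 y^{2} + 2 y^{2} \log{\left(2 \right)} - 4 y \log{\left(y^{2} + 1 \right)} - 4 y \log{\left(2 \right)} + 8 y + 2 \log{\left(y^{2} + 1 \right)} - 8 \operatorname{atan}{\left(y \right)} + \frac{1}{2}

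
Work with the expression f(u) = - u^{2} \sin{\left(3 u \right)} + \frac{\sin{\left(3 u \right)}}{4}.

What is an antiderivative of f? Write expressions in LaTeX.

An antiderivative is F(u) = \frac{u^{2} \cos{\left(3 u \right)}}{3} - \frac{2 u \sin{\left(3 u \right)}}{9} - \frac{17 \cos{\left(3 u \right)}}{108}.

The integrand splits into summands that can be handled one at a time.
Check: d/du[\frac{u^{2} \cos{\left(3 u \right)}}{3} - \frac{2 u \sin{\left(3 u \right)}}{9} - \frac{17 \cos{\left(3 u \right)}}{108}] = - u^{2} \sin{\left(3 u \right)} + \frac{\sin{\left(3 u \right)}}{4} = f(u).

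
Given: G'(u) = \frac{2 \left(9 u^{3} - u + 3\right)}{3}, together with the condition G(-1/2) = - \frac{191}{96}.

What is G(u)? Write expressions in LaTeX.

G(u) = \frac{9 u^{4} - 2 u^{2} + 12 u - 6}{6}

The proposed G(u) is checked by its d/du: the result must match the given G'(u).
A general antiderivative is \frac{3 u^{4}}{2} - \frac{u^{2}}{3} + 2 u - 1 + C.
The condition gives C = - \frac{191}{96} - (- \frac{191}{96}) = 0.
So G(u) = \frac{9 u^{4} - 2 u^{2} + 12 u - 6}{6}.
Check: d/du[\frac{9 u^{4} - 2 u^{2} + 12 u - 6}{6}] = 6 u^{3} - \frac{2 u}{3} + 2, which equals G'(u).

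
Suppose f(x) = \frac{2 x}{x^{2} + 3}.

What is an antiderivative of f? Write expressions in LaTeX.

The substitution u = \frac{x^{2}}{2} + \frac{3}{2} works: f is exactly (dF/du)*(du/dx) for that inner function.
Check: d/dx[\log{\left(\frac{x^{2}}{2} + \frac{3}{2} \right)}] = \frac{2 x}{x^{2} + 3} = f(x).

An antiderivative is F(x) = \log{\left(\frac{x^{2}}{2} + \frac{3}{2} \right)}.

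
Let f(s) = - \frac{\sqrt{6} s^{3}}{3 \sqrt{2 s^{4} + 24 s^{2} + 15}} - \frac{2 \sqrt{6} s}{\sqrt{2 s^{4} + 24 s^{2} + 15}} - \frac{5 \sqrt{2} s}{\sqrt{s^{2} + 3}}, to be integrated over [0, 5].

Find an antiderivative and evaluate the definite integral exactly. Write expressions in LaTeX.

Integrate term by term and add the pieces.
F(s) = - 5 \sqrt{2 s^{2} + 6} - \frac{\sqrt{\frac{s^{4}}{3} + 4 s^{2} + \frac{5}{2}}}{2} is an antiderivative of f.
Check: d/ds[- 5 \sqrt{2 s^{2} + 6} - \frac{\sqrt{\frac{s^{4}}{3} + 4 s^{2} + \frac{5}{2}}}{2}] = \frac{- \sqrt{6} s^{3} \sqrt{s^{2} + 3} - 6 \sqrt{6} s \sqrt{s^{2} + 3} - 15 \sqrt{2} s \sqrt{2 s^{4} + 24 s^{2} + 15}}{3 \sqrt{s^{2} + 3} \sqrt{2 s^{4} + 24 s^{2} + 15}}, which equals f(s).
F(5) = - 10 \sqrt{14} - \frac{\sqrt{11190}}{12}; F(0) = - 5 \sqrt{6} - \frac{\sqrt{10}}{4}.
Integral = F(5) - F(0) = - 10 \sqrt{14} - \frac{\sqrt{11190}}{12} + \frac{\sqrt{10}}{4} + 5 \sqrt{6}.

Antiderivative: F(s) = - 5 \sqrt{2 s^{2} + 6} - \frac{\sqrt{\frac{s^{4}}{3} + 4 s^{2} + \frac{5}{2}}}{2}; value = - 10 \sqrt{14} - \frac{\sqrt{11190}}{12} + \frac{\sqrt{10}}{4} + 5 \sqrt{6}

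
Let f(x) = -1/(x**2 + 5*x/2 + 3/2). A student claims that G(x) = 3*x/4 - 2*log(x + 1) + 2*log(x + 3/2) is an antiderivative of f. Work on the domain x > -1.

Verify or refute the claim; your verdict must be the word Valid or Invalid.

Invalid: d/dx[G] - f = 3/4, which is not 0.

d/dx[G] = (6*x**2 + 15*x + 1)/(8*x**2 + 20*x + 12)
d/dx[G] - f(x) = 3/4 != 0.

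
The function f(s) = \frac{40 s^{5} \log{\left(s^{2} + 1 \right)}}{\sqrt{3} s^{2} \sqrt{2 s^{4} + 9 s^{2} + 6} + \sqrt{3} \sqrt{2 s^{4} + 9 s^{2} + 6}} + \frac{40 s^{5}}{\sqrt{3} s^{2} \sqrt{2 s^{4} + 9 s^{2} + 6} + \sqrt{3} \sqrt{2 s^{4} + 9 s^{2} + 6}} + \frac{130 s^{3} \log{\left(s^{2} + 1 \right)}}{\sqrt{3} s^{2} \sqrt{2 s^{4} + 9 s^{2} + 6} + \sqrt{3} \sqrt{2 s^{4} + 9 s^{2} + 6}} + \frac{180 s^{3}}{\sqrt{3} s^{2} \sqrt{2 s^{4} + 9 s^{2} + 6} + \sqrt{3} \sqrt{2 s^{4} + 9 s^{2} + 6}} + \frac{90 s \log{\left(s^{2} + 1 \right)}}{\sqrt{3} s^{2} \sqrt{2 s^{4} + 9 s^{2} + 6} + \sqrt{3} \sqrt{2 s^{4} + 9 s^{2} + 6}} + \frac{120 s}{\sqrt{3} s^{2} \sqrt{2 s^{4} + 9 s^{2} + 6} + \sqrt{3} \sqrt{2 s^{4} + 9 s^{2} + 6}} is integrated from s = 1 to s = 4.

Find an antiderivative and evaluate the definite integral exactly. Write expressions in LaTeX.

Recognize the product-rule pattern: f = u'v + uv' with u = 10 \sqrt{\frac{2 s^{4}}{3} + 3 s^{2} + 2}, v = \log{\left(s^{2} + 1 \right)}, so integration by parts undoes it.
F(s) = \frac{10 \sqrt{3} \sqrt{2 s^{4} + 9 s^{2} + 6} \log{\left(s^{2} + 1 \right)}}{3} is an antiderivative of f.
Check: d/ds[\frac{10 \sqrt{3} \sqrt{2 s^{4} + 9 s^{2} + 6} \log{\left(s^{2} + 1 \right)}}{3}] = \frac{40 \sqrt{3} s^{5} \log{\left(s^{2} + 1 \right)} + 40 \sqrt{3} s^{5} + 130 \sqrt{3} s^{3} \log{\left(s^{2} + 1 \right)} + 180 \sqrt{3} s^{3} + 90 \sqrt{3} s \log{\left(s^{2} + 1 \right)} + 120 \sqrt{3} s}{3 s^{2} \sqrt{2 s^{4} + 9 s^{2} + 6} + 3 \sqrt{2 s^{4} + 9 s^{2} + 6}}, which equals f(s).
F(4) = \frac{10 \sqrt{1986} \log{\left(17 \right)}}{3}; F(1) = \frac{10 \sqrt{51} \log{\left(2 \right)}}{3}.
Integral = F(4) - F(1) = - \frac{10 \sqrt{51} \log{\left(2 \right)}}{3} + \frac{10 \sqrt{1986} \log{\left(17 \right)}}{3}.

Antiderivative: F(s) = \frac{10 \sqrt{3} \sqrt{2 s^{4} + 9 s^{2} + 6} \log{\left(s^{2} + 1 \right)}}{3}; value = - \frac{10 \sqrt{51} \log{\left(2 \right)}}{3} + \frac{10 \sqrt{1986} \log{\left(17 \right)}}{3}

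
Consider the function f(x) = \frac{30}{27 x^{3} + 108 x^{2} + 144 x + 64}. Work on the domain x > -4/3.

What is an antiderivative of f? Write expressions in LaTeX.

An antiderivative is F(x) = - \frac{5}{\left(3 x + 4\right)^{2}}.

Recover f(x) by differentiating a candidate F(x); any mismatch rules it out.
Check: d/dx[- \frac{5}{\left(3 x + 4\right)^{2}}] = \frac{30}{27 x^{3} + 108 x^{2} + 144 x + 64} = f(x).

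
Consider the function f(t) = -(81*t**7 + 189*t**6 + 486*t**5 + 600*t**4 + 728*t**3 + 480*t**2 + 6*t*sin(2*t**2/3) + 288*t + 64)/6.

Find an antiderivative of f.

Differentiate the proposed F(t) back; it has to land on f(t) exactly.
Check: d/dt[-27*t**8/16 - 9*t**7/2 - 27*t**6/2 - 20*t**5 - 91*t**4/3 - 80*t**3/3 - 24*t**2 - 32*t/3 + 3*cos(2*t**2/3)/4] = -27*t**7/2 - 63*t**6/2 - 81*t**5 - 100*t**4 - 364*t**3/3 - 80*t**2 - t*sin(2*t**2/3) - 48*t - 32/3, which equals f(t).

An antiderivative is F(t) = -27*t**8/16 - 9*t**7/2 - 27*t**6/2 - 20*t**5 - 91*t**4/3 - 80*t**3/3 - 24*t**2 - 32*t/3 + 3*cos(2*t**2/3)/4.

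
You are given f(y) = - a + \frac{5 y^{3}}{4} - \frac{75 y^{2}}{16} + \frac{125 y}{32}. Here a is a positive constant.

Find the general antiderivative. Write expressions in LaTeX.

F(y) = \frac{y \left(- 64 a + 20 y^{3} - 100 y^{2} + 125 y\right)}{64} + C

The integrand splits into summands that can be handled one at a time.
Check: d/dy[\frac{y \left(- 64 a + 20 y^{3} - 100 y^{2} + 125 y\right)}{64}] = - a + \frac{5 y^{3}}{4} - \frac{75 y^{2}}{16} + \frac{125 y}{32} = f(y).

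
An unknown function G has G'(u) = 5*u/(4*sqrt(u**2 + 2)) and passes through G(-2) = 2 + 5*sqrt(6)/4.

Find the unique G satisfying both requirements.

G(u) = 5*sqrt(u**2 + 2)/4 + 2

The substitution w = u**2 + 2 works: G'(u) is exactly (dG/dw)*(dw/du) for that inner function.
A general antiderivative is 5*sqrt(u**2 + 2)/4 + C.
The condition gives C = 2 + 5*sqrt(6)/4 - (5*sqrt(6)/4) = 2.
So G(u) = 5*sqrt(u**2 + 2)/4 + 2.
Check: d/du[5*sqrt(u**2 + 2)/4 + 2] = 5*u/(4*sqrt(u**2 + 2)) = G'(u).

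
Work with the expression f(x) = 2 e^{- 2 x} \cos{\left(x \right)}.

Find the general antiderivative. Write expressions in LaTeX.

A candidate is checked by its d/dx: the result must match f(x).
Check: d/dx[- \frac{2 \left(- \sin{\left(x \right)} + 2 \cos{\left(x \right)}\right) e^{- 2 x}}{5}] = 2 e^{- 2 x} \cos{\left(x \right)} = f(x).

F(x) = - \frac{2 \left(- \sin{\left(x \right)} + 2 \cos{\left(x \right)}\right) e^{- 2 x}}{5} + C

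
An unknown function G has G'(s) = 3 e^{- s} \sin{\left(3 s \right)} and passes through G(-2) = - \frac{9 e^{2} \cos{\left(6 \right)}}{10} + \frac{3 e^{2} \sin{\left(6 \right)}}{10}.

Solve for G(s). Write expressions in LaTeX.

For G(s) to be correct, d/ds[G] must agree with the stated G'(s) identically.
A general antiderivative is - \frac{3 e^{- s} \sin{\left(3 s \right)}}{10} - \frac{9 e^{- s} \cos{\left(3 s \right)}}{10} + C.
The condition gives C = - \frac{9 e^{2} \cos{\left(6 \right)}}{10} + \frac{3 e^{2} \sin{\left(6 \right)}}{10} - (- \frac{9 e^{2} \cos{\left(6 \right)}}{10} + \frac{3 e^{2} \sin{\left(6 \right)}}{10}) = 0.
So G(s) = - \frac{3 e^{- s} \sin{\left(3 s \right)}}{10} - \frac{9 e^{- s} \cos{\left(3 s \right)}}{10}.
Check: d/ds[- \frac{3 e^{- s} \sin{\left(3 s \right)}}{10} - \frac{9 e^{- s} \cos{\left(3 s \right)}}{10}] = 3 e^{- s} \sin{\left(3 s \right)} = G'(s).

G(s) = - \frac{3 e^{- s} \sin{\left(3 s \right)}}{10} - \frac{9 e^{- s} \cos{\left(3 s \right)}}{10}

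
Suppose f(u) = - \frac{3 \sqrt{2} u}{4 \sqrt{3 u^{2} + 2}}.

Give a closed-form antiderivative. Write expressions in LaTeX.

The substitution w = \frac{3 u^{2}}{2} + 1 works: f is exactly (dF/dw)*(dw/du) for that inner function.
Check: d/du[- \frac{\sqrt{2} \sqrt{3 u^{2} + 2}}{4}] = - \frac{3 \sqrt{2} u}{4 \sqrt{3 u^{2} + 2}} = f(u).

An antiderivative is F(u) = - \frac{\sqrt{2} \sqrt{3 u^{2} + 2}}{4}.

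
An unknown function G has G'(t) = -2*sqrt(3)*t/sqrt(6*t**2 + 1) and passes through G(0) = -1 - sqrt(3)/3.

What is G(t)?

G(t) = -sqrt(2*t**2 + 1/3) - 1

G'(t) matches the chain-rule pattern g'(h)*h' with inner function h(t) = 2*t**2 + 1/3; substituting u = h(t) collapses the integral.
A general antiderivative is -sqrt(2*t**2 + 1/3) + C.
The condition gives C = -1 - sqrt(3)/3 - (-sqrt(3)/3) = -1.
So G(t) = -sqrt(2*t**2 + 1/3) - 1.
Check: d/dt[-sqrt(2*t**2 + 1/3) - 1] = -2*sqrt(3)*t/sqrt(6*t**2 + 1) = G'(t).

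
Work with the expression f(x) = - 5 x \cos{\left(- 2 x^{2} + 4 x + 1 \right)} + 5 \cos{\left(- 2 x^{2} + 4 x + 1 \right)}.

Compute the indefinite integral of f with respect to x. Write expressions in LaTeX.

F(x) = \frac{5 \sin{\left(- 2 x^{2} + 4 x + 1 \right)}}{4} + C

The substitution u = - 2 x^{2} + 4 x + 1 works: f is exactly (dF/du)*(du/dx) for that inner function.
Check: d/dx[\frac{5 \sin{\left(- 2 x^{2} + 4 x + 1 \right)}}{4}] = - 5 x \cos{\left(- 2 x^{2} + 4 x + 1 \right)} + 5 \cos{\left(- 2 x^{2} + 4 x + 1 \right)} = f(x).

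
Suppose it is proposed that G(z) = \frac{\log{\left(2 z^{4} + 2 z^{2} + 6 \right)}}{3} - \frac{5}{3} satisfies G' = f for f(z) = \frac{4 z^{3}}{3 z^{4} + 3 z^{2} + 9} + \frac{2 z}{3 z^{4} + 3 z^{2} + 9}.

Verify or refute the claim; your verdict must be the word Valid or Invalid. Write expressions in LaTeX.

d/dz[G] = \frac{4 z^{3} + 2 z}{3 z^{4} + 3 z^{2} + 9}
This equals f(z) exactly, so the claim holds.

Valid: G'(z) = f(z).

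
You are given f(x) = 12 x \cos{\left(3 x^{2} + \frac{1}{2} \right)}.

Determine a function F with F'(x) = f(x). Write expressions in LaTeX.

The substitution u = 3 x^{2} + \frac{1}{2} works: f is exactly (dF/du)*(du/dx) for that inner function.
Check: d/dx[2 \sin{\left(3 x^{2} + \frac{1}{2} \right)}] = 12 x \cos{\left(3 x^{2} + \frac{1}{2} \right)} = f(x).

An antiderivative is F(x) = 2 \sin{\left(3 x^{2} + \frac{1}{2} \right)}.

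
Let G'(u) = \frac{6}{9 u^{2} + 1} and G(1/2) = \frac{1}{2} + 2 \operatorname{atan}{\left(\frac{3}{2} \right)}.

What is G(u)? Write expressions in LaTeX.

Differentiate the proposed G(u) back; it has to land on the given G'(u).
A general antiderivative is 2 \operatorname{atan}{\left(3 u \right)} + C.
The condition gives C = \frac{1}{2} + 2 \operatorname{atan}{\left(\frac{3}{2} \right)} - (2 \operatorname{atan}{\left(\frac{3}{2} \right)}) = \frac{1}{2}.
So G(u) = \frac{4 \operatorname{atan}{\left(3 u \right)} + 1}{2}.
Check: d/du[\frac{4 \operatorname{atan}{\left(3 u \right)} + 1}{2}] = \frac{6}{9 u^{2} + 1} = G'(u).

G(u) = \frac{4 \operatorname{atan}{\left(3 u \right)} + 1}{2}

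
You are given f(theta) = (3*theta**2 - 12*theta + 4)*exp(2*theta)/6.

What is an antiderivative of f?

f has the shape u'v + uv' for u = theta**2/4 - 5*theta/4 + 23/24 and v = exp(2*theta) — it is the derivative of the product u*v.
Check: d/dtheta[(6*theta**2 - 30*theta + 23)*exp(2*theta)/24] = theta**2*exp(2*theta)/2 - 2*theta*exp(2*theta) + 2*exp(2*theta)/3, which equals f(theta).

An antiderivative is F(theta) = (6*theta**2 - 30*theta + 23)*exp(2*theta)/24.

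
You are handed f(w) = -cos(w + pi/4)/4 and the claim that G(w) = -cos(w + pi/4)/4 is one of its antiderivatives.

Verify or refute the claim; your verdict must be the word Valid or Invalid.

d/dw[G] = sin(w + pi/4)/4
d/dw[G] - f(w) = sin(w + pi/4)/4 + cos(w + pi/4)/4 != 0.

Invalid: d/dw[G] - f = sin(w + pi/4)/4 + cos(w + pi/4)/4, which is not 0.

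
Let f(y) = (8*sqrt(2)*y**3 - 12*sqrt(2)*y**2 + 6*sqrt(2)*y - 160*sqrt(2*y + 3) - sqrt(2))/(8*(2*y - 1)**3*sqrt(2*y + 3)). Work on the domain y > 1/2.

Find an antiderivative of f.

An antiderivative is F(y) = sqrt(y + 3/2)/4 + 5/(4*y**2 - 4*y + 1).

A first test for any F(y): its y-derivative must equal f(y) identically.
Check: d/dy[sqrt(y + 3/2)/4 + 5/(4*y**2 - 4*y + 1)] = (8*sqrt(2)*y**3 - 12*sqrt(2)*y**2 + 6*sqrt(2)*y - 160*sqrt(2*y + 3) - sqrt(2))/(64*y**3*sqrt(2*y + 3) - 96*y**2*sqrt(2*y + 3) + 48*y*sqrt(2*y + 3) - 8*sqrt(2*y + 3)), which equals f(y).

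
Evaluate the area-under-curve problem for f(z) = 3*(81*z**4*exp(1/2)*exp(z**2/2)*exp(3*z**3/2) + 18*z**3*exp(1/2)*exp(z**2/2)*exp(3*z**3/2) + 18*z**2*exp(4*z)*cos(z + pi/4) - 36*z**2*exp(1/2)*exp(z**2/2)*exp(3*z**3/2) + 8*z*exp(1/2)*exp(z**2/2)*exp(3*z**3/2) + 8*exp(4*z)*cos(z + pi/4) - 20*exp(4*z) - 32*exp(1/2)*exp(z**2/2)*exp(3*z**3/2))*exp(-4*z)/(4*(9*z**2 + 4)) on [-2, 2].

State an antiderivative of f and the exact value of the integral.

Whatever form F(z) takes, F'(z) = f(z) is non-negotiable.
F(z) = 3*exp(3*z**3/2 + z**2/2 - 4*z + 1/2)/2 + 3*sin(z + pi/4)/2 - 5*atan(3*z/2)/2 is an antiderivative of f.
Check: d/dz[3*exp(3*z**3/2 + z**2/2 - 4*z + 1/2)/2 + 3*sin(z + pi/4)/2 - 5*atan(3*z/2)/2] = (243*z**4*exp(1/2)*exp(-4*z)*exp(z**2/2)*exp(3*z**3/2) + 54*z**3*exp(1/2)*exp(-4*z)*exp(z**2/2)*exp(3*z**3/2) + 54*z**2*cos(z + pi/4) - 108*z**2*exp(1/2)*exp(-4*z)*exp(z**2/2)*exp(3*z**3/2) + 24*z*exp(1/2)*exp(-4*z)*exp(z**2/2)*exp(3*z**3/2) + 24*cos(z + pi/4) - 60 - 96*exp(1/2)*exp(-4*z)*exp(z**2/2)*exp(3*z**3/2))/(36*z**2 + 16), which equals f(z).
F(2) = -5*atan(3)/2 + 3*sin(pi/4 + 2)/2 + 3*exp(13/2)/2; F(-2) = 3*cos(pi/4 + 2)/2 + 3*exp(-3/2)/2 + 5*atan(3)/2.
Integral = F(2) - F(-2) = -5*atan(3) - 3*exp(-3/2)/2 + 3*sin(pi/4 + 2)/2 - 3*cos(pi/4 + 2)/2 + 3*exp(13/2)/2.

Antiderivative: F(z) = 3*exp(3*z**3/2 + z**2/2 - 4*z + 1/2)/2 + 3*sin(z + pi/4)/2 - 5*atan(3*z/2)/2; value = -5*atan(3) - 3*exp(-3/2)/2 + 3*sin(pi/4 + 2)/2 - 3*cos(pi/4 + 2)/2 + 3*exp(13/2)/2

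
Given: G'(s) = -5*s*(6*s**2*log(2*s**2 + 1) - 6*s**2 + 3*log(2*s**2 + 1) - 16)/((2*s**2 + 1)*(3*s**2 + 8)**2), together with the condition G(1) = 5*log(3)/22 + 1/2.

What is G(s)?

G'(s) has the shape u'v + uv' for u = 5/(4*(3*s**2/2 + 4)) and v = log(2*s**2 + 1) — it is the derivative of the product u*v.
A general antiderivative is 5*log(2*s**2 + 1)/(4*(3*s**2/2 + 4)) + C.
The condition gives C = 5*log(3)/22 + 1/2 - (5*log(3)/22) = 1/2.
So G(s) = (3*s**2 + 5*log(2*s**2 + 1) + 8)/(2*(3*s**2 + 8)).
Check: d/ds[(3*s**2 + 5*log(2*s**2 + 1) + 8)/(2*(3*s**2 + 8))] = (-30*s**3*log(2*s**2 + 1) + 30*s**3 - 15*s*log(2*s**2 + 1) + 80*s)/(18*s**6 + 105*s**4 + 176*s**2 + 64), which equals G'(s).

G(s) = (3*s**2 + 5*log(2*s**2 + 1) + 8)/(2*(3*s**2 + 8))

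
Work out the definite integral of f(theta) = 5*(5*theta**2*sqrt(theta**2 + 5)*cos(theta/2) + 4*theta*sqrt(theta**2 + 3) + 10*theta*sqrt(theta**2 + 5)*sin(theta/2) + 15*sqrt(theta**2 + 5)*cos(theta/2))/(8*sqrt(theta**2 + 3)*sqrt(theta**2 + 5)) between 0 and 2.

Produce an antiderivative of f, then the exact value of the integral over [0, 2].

Recover f(theta) by differentiating a candidate F(theta); any mismatch rules it out.
F(theta) = 25*sqrt(theta**2 + 3)*sin(theta/2)/4 + 5*sqrt(theta**2 + 5)/2 is an antiderivative of f.
Check: d/dtheta[25*sqrt(theta**2 + 3)*sin(theta/2)/4 + 5*sqrt(theta**2 + 5)/2] = (25*theta**2*sqrt(theta**2 + 5)*cos(theta/2) + 20*theta*sqrt(theta**2 + 3) + 50*theta*sqrt(theta**2 + 5)*sin(theta/2) + 75*sqrt(theta**2 + 5)*cos(theta/2))/(8*sqrt(theta**2 + 3)*sqrt(theta**2 + 5)), which equals f(theta).
F(2) = 15/2 + 25*sqrt(7)*sin(1)/4; F(0) = 5*sqrt(5)/2.
Integral = F(2) - F(0) = -5*sqrt(5)/2 + 15/2 + 25*sqrt(7)*sin(1)/4.

Antiderivative: F(theta) = 25*sqrt(theta**2 + 3)*sin(theta/2)/4 + 5*sqrt(theta**2 + 5)/2; value = -5*sqrt(5)/2 + 15/2 + 25*sqrt(7)*sin(1)/4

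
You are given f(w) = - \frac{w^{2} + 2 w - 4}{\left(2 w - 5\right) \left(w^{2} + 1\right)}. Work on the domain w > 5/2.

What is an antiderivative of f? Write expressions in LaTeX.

An antiderivative is F(w) = \frac{- \log{\left(w - \frac{5}{2} \right)} - 2 \operatorname{atan}{\left(w \right)}}{2}.

Since d/dw undoes antidifferentiation here, F'(w) = f(w) is required of F(w).
Check: d/dw[\frac{- \log{\left(w - \frac{5}{2} \right)} - 2 \operatorname{atan}{\left(w \right)}}{2}] = \frac{- w^{2} - 2 w + 4}{2 w^{3} - 5 w^{2} + 2 w - 5}, which equals f(w).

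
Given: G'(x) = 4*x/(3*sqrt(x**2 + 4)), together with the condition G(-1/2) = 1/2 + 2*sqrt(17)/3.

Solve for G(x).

G'(x) matches the chain-rule pattern g'(h)*h' with inner function h(x) = x**2 + 4; substituting u = h(x) collapses the integral.
A general antiderivative is 4*sqrt(x**2 + 4)/3 + C.
The condition gives C = 1/2 + 2*sqrt(17)/3 - (2*sqrt(17)/3) = 1/2.
So G(x) = 4*sqrt(x**2 + 4)/3 + 1/2.
Check: d/dx[4*sqrt(x**2 + 4)/3 + 1/2] = 4*x/(3*sqrt(x**2 + 4)) = G'(x).

G(x) = 4*sqrt(x**2 + 4)/3 + 1/2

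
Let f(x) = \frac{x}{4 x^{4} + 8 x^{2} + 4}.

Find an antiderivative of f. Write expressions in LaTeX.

An antiderivative is F(x) = - \frac{1}{4 \left(2 x^{2} + 2\right)}.

The substitution u = 2 x^{2} + 2 works: f is exactly (dF/du)*(du/dx) for that inner function.
Check: d/dx[- \frac{1}{4 \left(2 x^{2} + 2\right)}] = \frac{x}{4 x^{4} + 8 x^{2} + 4} = f(x).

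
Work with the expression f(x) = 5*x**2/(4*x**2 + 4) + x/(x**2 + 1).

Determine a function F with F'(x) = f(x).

An antiderivative is F(x) = 5*x/4 + log(x**2 + 1)/2 - 5*atan(x)/4.

The integrand splits into summands that can be handled one at a time.
Check: d/dx[5*x/4 + log(x**2 + 1)/2 - 5*atan(x)/4] = (5*x**2 + 4*x)/(4*x**2 + 4), which equals f(x).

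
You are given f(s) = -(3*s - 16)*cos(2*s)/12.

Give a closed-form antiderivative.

Check any antiderivative F(s) by computing F'(s) and comparing it with f(s).
Check: d/ds[(-6*s*sin(2*s) + 32*sin(2*s) - 3*cos(2*s))/48] = -s*cos(2*s)/4 + 4*cos(2*s)/3, which equals f(s).

An antiderivative is F(s) = (-6*s*sin(2*s) + 32*sin(2*s) - 3*cos(2*s))/48.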